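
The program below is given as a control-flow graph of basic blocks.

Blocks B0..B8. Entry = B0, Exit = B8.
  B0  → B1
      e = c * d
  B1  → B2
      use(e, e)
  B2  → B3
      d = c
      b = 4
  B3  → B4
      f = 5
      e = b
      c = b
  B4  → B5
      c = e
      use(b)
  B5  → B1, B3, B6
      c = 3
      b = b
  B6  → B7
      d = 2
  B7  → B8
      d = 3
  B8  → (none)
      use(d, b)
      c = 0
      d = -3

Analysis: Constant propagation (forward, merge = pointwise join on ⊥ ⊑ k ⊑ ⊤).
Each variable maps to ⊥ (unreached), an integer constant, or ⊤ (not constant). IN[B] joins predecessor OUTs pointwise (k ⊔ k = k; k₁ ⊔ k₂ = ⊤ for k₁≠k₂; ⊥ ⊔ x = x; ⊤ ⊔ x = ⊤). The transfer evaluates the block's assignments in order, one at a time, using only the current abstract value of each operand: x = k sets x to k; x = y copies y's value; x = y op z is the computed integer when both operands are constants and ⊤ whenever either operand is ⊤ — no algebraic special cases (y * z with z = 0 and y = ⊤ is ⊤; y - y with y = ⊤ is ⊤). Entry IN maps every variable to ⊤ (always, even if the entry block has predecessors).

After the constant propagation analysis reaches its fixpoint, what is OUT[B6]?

Answer: {a: ⊤, b: 4, c: 3, d: 2, e: 4, f: 5}

Derivation:
Per-block solution:
  B0:  IN=(all ⊤)  OUT=(all ⊤)
  B1:  IN=(all ⊤)  OUT=(all ⊤)
  B2:  IN=(all ⊤)  OUT={b:4; rest ⊤}
  B3:  IN={b:4; rest ⊤}  OUT={b:4, c:4, e:4, f:5; rest ⊤}
  B4:  IN={b:4, c:4, e:4, f:5; rest ⊤}  OUT={b:4, c:4, e:4, f:5; rest ⊤}
  B5:  IN={b:4, c:4, e:4, f:5; rest ⊤}  OUT={b:4, c:3, e:4, f:5; rest ⊤}
  B6:  IN={b:4, c:3, e:4, f:5; rest ⊤}  OUT={b:4, c:3, d:2, e:4, f:5; rest ⊤}
  B7:  IN={b:4, c:3, d:2, e:4, f:5; rest ⊤}  OUT={b:4, c:3, d:3, e:4, f:5; rest ⊤}
  B8:  IN={b:4, c:3, d:3, e:4, f:5; rest ⊤}  OUT={b:4, c:0, d:-3, e:4, f:5; rest ⊤}

Merge at B6: IN[B6] = OUT[B5] = {a: ⊤, b: 4, c: 3, d: ⊤, e: 4, f: 5}
Applying B6's transfer function to that IN value gives OUT[B6] (row B6 above).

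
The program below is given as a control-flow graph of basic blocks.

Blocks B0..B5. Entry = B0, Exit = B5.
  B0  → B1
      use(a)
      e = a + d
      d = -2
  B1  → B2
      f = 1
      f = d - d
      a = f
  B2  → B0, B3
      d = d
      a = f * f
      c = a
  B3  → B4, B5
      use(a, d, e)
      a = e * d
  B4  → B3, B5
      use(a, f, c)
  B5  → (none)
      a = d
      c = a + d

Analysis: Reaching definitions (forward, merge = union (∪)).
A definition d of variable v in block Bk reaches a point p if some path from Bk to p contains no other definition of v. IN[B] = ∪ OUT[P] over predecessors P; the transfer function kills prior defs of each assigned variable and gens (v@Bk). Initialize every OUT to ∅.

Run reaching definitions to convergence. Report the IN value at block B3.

Answer: {a@B2, a@B3, c@B2, d@B2, e@B0, f@B1}

Derivation:
Converged values:
  B0: | IN={a@B2, c@B2, d@B2, e@B0, f@B1} | OUT={a@B2, c@B2, d@B0, e@B0, f@B1}
  B1: | IN={a@B2, c@B2, d@B0, e@B0, f@B1} | OUT={a@B1, c@B2, d@B0, e@B0, f@B1}
  B2: | IN={a@B1, c@B2, d@B0, e@B0, f@B1} | OUT={a@B2, c@B2, d@B2, e@B0, f@B1}
  B3: | IN={a@B2, a@B3, c@B2, d@B2, e@B0, f@B1} | OUT={a@B3, c@B2, d@B2, e@B0, f@B1}
  B4: | IN={a@B3, c@B2, d@B2, e@B0, f@B1} | OUT={a@B3, c@B2, d@B2, e@B0, f@B1}
  B5: | IN={a@B3, c@B2, d@B2, e@B0, f@B1} | OUT={a@B5, c@B5, d@B2, e@B0, f@B1}

Merge at B3: IN[B3] = OUT[B2] ⊔ OUT[B4] = {a@B2, a@B3, c@B2, d@B2, e@B0, f@B1}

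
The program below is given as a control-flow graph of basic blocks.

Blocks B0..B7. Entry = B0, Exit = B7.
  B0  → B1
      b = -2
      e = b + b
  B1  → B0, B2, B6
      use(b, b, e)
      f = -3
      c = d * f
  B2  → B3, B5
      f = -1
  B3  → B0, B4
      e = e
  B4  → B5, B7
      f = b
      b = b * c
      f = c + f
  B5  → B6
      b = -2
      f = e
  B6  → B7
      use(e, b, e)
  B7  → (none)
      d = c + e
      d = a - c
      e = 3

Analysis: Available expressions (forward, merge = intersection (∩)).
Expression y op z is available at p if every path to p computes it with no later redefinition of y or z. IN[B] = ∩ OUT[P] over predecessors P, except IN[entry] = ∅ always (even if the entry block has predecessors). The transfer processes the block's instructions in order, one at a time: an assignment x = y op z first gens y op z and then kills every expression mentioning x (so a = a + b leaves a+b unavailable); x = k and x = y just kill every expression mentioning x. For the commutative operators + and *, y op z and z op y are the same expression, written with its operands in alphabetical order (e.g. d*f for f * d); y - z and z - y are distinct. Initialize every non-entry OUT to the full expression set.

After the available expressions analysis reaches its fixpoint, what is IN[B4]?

Answer: {b+b}

Trace:
Converged values:
  B0: | IN={} | OUT={b+b}
  B1: | IN={b+b} | OUT={b+b, d*f}
  B2: | IN={b+b, d*f} | OUT={b+b}
  B3: | IN={b+b} | OUT={b+b}
  B4: | IN={b+b} | OUT={}
  B5: | IN={} | OUT={}
  B6: | IN={} | OUT={}
  B7: | IN={} | OUT={a-c}

Merge at B4: IN[B4] = OUT[B3] = {b+b}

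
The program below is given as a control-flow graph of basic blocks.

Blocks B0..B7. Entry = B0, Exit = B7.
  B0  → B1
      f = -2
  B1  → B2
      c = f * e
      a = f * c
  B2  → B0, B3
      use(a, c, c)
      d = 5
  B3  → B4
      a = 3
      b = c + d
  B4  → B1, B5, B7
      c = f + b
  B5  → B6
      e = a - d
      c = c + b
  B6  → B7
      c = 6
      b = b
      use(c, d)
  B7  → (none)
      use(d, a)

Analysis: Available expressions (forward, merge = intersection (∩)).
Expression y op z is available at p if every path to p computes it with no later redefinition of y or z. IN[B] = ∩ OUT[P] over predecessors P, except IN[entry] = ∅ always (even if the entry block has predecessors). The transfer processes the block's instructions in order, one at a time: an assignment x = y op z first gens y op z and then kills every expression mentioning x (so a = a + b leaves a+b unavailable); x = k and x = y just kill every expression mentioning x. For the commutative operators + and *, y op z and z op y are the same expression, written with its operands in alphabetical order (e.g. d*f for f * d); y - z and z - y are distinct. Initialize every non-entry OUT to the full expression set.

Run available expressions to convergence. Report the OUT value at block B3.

Answer: {c*f, c+d, e*f}

Derivation:
Converged values:
  B0:  IN={}  OUT={}
  B1:  IN={}  OUT={c*f, e*f}
  B2:  IN={c*f, e*f}  OUT={c*f, e*f}
  B3:  IN={c*f, e*f}  OUT={c*f, c+d, e*f}
  B4:  IN={c*f, c+d, e*f}  OUT={b+f, e*f}
  B5:  IN={b+f, e*f}  OUT={a-d, b+f}
  B6:  IN={a-d, b+f}  OUT={a-d}
  B7:  IN={}  OUT={}

Merge at B3: IN[B3] = OUT[B2] = {c*f, e*f}
Applying B3's transfer function to that IN value gives OUT[B3] (row B3 above).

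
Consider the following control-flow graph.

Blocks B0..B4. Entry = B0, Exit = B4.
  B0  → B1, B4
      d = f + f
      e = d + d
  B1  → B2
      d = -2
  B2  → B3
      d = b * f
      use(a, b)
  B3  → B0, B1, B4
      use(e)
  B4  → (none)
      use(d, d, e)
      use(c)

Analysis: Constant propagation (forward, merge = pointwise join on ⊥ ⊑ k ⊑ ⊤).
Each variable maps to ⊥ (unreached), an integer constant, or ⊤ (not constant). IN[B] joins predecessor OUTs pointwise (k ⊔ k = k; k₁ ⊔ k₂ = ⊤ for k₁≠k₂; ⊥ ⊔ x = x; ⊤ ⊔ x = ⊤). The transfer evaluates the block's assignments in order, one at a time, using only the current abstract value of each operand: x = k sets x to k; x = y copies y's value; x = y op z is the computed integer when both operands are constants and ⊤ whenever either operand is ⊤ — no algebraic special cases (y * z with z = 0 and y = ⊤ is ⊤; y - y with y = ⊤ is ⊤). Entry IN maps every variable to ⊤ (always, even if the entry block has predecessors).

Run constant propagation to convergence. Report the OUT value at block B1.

Fixpoint table:
  B0:  IN=(all ⊤)  OUT=(all ⊤)
  B1:  IN=(all ⊤)  OUT={d:-2; rest ⊤}
  B2:  IN={d:-2; rest ⊤}  OUT=(all ⊤)
  B3:  IN=(all ⊤)  OUT=(all ⊤)
  B4:  IN=(all ⊤)  OUT=(all ⊤)

Merge at B1: IN[B1] = OUT[B0] ⊔ OUT[B3] = {a: ⊤, b: ⊤, c: ⊤, d: ⊤, e: ⊤, f: ⊤}
Applying B1's transfer function to that IN value gives OUT[B1] (row B1 above).

Answer: {a: ⊤, b: ⊤, c: ⊤, d: -2, e: ⊤, f: ⊤}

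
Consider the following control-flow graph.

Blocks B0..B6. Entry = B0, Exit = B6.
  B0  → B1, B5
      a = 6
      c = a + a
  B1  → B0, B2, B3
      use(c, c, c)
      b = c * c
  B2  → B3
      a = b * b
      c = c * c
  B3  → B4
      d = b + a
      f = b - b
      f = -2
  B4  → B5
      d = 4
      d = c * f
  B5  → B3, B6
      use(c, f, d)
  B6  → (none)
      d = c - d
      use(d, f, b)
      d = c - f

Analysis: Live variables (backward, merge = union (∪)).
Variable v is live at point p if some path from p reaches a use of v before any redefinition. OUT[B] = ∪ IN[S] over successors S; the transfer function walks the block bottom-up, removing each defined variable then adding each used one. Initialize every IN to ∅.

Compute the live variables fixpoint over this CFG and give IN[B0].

Converged values:
  B0:   IN={b, d, f}   OUT={a, b, c, d, f}
  B1:   IN={a, c, d, f}   OUT={a, b, c, d, f}
  B2:   IN={b, c}   OUT={a, b, c}
  B3:   IN={a, b, c}   OUT={a, b, c, f}
  B4:   IN={a, b, c, f}   OUT={a, b, c, d, f}
  B5:   IN={a, b, c, d, f}   OUT={a, b, c, d, f}
  B6:   IN={b, c, d, f}   OUT={}

Merge at B0: OUT[B0] = IN[B1] ⊔ IN[B5] = {a, b, c, d, f}
Applying B0's transfer function to that OUT value gives IN[B0] (row B0 above).

Answer: {b, d, f}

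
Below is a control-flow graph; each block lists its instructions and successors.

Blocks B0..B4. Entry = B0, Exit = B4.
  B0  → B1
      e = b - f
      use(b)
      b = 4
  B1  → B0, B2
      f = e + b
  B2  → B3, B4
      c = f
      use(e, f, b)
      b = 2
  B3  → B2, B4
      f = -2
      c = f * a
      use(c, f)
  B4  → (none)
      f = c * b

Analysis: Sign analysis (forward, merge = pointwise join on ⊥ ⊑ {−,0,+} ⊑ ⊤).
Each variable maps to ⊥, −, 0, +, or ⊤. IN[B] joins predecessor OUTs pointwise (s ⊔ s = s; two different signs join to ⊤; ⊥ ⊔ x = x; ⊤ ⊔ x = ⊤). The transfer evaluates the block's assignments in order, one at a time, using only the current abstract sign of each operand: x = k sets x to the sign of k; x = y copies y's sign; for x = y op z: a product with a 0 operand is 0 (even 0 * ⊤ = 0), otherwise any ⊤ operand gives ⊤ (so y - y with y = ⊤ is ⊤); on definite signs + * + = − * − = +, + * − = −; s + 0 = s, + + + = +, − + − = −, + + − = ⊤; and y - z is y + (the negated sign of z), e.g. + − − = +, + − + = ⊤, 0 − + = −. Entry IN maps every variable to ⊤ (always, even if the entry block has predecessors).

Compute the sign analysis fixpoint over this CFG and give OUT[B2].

Converged values:
  B0:  IN=(all ⊤)  OUT={b:+; rest ⊤}
  B1:  IN={b:+; rest ⊤}  OUT={b:+; rest ⊤}
  B2:  IN={b:+; rest ⊤}  OUT={b:+; rest ⊤}
  B3:  IN={b:+; rest ⊤}  OUT={b:+, f:-; rest ⊤}
  B4:  IN={b:+; rest ⊤}  OUT={b:+; rest ⊤}

Merge at B2: IN[B2] = OUT[B1] ⊔ OUT[B3] = {a: ⊤, b: +, c: ⊤, d: ⊤, e: ⊤, f: ⊤}
Applying B2's transfer function to that IN value gives OUT[B2] (row B2 above).

Answer: {a: ⊤, b: +, c: ⊤, d: ⊤, e: ⊤, f: ⊤}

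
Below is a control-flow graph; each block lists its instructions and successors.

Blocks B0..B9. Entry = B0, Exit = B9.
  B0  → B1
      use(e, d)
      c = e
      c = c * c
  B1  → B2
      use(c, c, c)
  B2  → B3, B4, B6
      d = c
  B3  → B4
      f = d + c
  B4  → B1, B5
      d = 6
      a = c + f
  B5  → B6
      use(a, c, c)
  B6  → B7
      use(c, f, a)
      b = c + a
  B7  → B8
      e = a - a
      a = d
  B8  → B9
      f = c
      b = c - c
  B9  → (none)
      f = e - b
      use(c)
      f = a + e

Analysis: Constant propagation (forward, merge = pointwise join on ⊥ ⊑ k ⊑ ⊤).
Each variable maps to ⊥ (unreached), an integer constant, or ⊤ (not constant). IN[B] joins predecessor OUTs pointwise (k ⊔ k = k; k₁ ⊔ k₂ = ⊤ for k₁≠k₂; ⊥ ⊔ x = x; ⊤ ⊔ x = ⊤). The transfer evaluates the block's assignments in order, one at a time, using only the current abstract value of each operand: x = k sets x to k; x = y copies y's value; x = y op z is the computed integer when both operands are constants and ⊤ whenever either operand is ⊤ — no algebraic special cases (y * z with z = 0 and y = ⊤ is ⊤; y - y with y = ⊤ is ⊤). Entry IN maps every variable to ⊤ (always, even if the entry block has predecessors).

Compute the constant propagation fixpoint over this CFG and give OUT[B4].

Answer: {a: ⊤, b: ⊤, c: ⊤, d: 6, e: ⊤, f: ⊤}

Trace:
Fixpoint table:
  B0: | IN=(all ⊤) | OUT=(all ⊤)
  B1: | IN=(all ⊤) | OUT=(all ⊤)
  B2: | IN=(all ⊤) | OUT=(all ⊤)
  B3: | IN=(all ⊤) | OUT=(all ⊤)
  B4: | IN=(all ⊤) | OUT={d:6; rest ⊤}
  B5: | IN={d:6; rest ⊤} | OUT={d:6; rest ⊤}
  B6: | IN=(all ⊤) | OUT=(all ⊤)
  B7: | IN=(all ⊤) | OUT=(all ⊤)
  B8: | IN=(all ⊤) | OUT=(all ⊤)
  B9: | IN=(all ⊤) | OUT=(all ⊤)

Merge at B4: IN[B4] = OUT[B2] ⊔ OUT[B3] = {a: ⊤, b: ⊤, c: ⊤, d: ⊤, e: ⊤, f: ⊤}
Applying B4's transfer function to that IN value gives OUT[B4] (row B4 above).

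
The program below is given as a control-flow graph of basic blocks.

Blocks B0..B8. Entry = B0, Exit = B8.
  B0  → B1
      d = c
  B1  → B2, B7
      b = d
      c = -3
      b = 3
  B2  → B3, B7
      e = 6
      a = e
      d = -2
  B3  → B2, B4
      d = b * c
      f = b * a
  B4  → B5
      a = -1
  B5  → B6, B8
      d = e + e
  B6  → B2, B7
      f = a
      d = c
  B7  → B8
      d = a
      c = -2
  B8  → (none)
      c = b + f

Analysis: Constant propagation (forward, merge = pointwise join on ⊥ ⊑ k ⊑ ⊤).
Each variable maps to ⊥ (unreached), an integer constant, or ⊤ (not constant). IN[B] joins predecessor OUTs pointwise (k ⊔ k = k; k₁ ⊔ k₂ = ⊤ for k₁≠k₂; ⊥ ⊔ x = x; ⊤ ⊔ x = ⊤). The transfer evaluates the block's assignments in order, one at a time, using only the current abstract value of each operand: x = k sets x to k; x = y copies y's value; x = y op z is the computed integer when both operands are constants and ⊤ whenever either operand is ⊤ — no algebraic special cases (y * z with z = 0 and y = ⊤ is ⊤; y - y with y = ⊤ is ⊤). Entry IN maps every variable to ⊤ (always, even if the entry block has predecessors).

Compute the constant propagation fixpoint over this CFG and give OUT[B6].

Answer: {a: -1, b: 3, c: -3, d: -3, e: 6, f: -1}

Working:
Fixpoint table:
  B0:  IN=(all ⊤)  OUT=(all ⊤)
  B1:  IN=(all ⊤)  OUT={b:3, c:-3; rest ⊤}
  B2:  IN={b:3, c:-3; rest ⊤}  OUT={a:6, b:3, c:-3, d:-2, e:6; rest ⊤}
  B3:  IN={a:6, b:3, c:-3, d:-2, e:6; rest ⊤}  OUT={a:6, b:3, c:-3, d:-9, e:6, f:18; rest ⊤}
  B4:  IN={a:6, b:3, c:-3, d:-9, e:6, f:18; rest ⊤}  OUT={a:-1, b:3, c:-3, d:-9, e:6, f:18; rest ⊤}
  B5:  IN={a:-1, b:3, c:-3, d:-9, e:6, f:18; rest ⊤}  OUT={a:-1, b:3, c:-3, d:12, e:6, f:18; rest ⊤}
  B6:  IN={a:-1, b:3, c:-3, d:12, e:6, f:18; rest ⊤}  OUT={a:-1, b:3, c:-3, d:-3, e:6, f:-1; rest ⊤}
  B7:  IN={b:3, c:-3; rest ⊤}  OUT={b:3, c:-2; rest ⊤}
  B8:  IN={b:3; rest ⊤}  OUT={b:3; rest ⊤}

Merge at B6: IN[B6] = OUT[B5] = {a: -1, b: 3, c: -3, d: 12, e: 6, f: 18}
Applying B6's transfer function to that IN value gives OUT[B6] (row B6 above).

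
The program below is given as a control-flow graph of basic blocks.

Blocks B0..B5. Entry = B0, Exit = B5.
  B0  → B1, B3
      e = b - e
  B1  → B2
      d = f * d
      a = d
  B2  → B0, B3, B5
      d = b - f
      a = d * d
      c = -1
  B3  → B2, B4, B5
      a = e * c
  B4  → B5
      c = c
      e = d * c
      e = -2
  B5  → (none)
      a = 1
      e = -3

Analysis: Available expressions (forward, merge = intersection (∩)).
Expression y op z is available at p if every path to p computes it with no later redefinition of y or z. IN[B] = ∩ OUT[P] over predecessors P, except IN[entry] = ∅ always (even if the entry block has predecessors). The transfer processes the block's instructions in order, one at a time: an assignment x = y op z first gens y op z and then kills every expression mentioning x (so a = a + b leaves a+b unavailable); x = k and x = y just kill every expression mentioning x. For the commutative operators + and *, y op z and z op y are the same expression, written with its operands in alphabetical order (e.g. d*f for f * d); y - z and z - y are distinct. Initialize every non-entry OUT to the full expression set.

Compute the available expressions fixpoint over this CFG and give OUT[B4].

Fixpoint table:
  B0:  IN={}  OUT={}
  B1:  IN={}  OUT={}
  B2:  IN={}  OUT={b-f, d*d}
  B3:  IN={}  OUT={c*e}
  B4:  IN={c*e}  OUT={c*d}
  B5:  IN={}  OUT={}

Merge at B4: IN[B4] = OUT[B3] = {c*e}
Applying B4's transfer function to that IN value gives OUT[B4] (row B4 above).

Answer: {c*d}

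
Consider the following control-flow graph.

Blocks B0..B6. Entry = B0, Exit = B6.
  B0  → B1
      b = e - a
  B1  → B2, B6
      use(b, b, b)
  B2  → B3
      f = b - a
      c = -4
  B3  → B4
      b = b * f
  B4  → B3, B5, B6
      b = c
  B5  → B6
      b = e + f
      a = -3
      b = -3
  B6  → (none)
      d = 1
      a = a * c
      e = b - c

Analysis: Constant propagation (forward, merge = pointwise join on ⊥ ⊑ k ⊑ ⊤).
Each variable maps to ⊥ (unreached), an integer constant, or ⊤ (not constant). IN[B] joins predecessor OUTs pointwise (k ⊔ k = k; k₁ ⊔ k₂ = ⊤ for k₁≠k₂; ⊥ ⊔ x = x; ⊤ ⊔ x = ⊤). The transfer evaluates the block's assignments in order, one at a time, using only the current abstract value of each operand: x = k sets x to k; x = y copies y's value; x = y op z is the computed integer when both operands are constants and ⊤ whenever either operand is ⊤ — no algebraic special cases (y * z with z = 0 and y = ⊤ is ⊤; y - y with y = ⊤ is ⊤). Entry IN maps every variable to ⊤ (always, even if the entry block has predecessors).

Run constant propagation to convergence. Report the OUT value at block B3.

Answer: {a: ⊤, b: ⊤, c: -4, d: ⊤, e: ⊤, f: ⊤}

Trace:
Converged values:
  B0:  IN=(all ⊤)  OUT=(all ⊤)
  B1:  IN=(all ⊤)  OUT=(all ⊤)
  B2:  IN=(all ⊤)  OUT={c:-4; rest ⊤}
  B3:  IN={c:-4; rest ⊤}  OUT={c:-4; rest ⊤}
  B4:  IN={c:-4; rest ⊤}  OUT={b:-4, c:-4; rest ⊤}
  B5:  IN={b:-4, c:-4; rest ⊤}  OUT={a:-3, b:-3, c:-4; rest ⊤}
  B6:  IN=(all ⊤)  OUT={d:1; rest ⊤}

Merge at B3: IN[B3] = OUT[B2] ⊔ OUT[B4] = {a: ⊤, b: ⊤, c: -4, d: ⊤, e: ⊤, f: ⊤}
Applying B3's transfer function to that IN value gives OUT[B3] (row B3 above).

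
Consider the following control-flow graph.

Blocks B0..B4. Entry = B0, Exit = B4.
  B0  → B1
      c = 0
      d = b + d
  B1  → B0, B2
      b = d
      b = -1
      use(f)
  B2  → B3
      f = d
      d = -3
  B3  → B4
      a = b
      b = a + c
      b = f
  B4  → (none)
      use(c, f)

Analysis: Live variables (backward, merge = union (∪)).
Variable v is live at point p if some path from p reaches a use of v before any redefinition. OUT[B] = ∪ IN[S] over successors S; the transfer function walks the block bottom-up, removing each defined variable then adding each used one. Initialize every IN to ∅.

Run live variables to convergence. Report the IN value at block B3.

Converged values:
  B0:  IN={b, d, f}  OUT={c, d, f}
  B1:  IN={c, d, f}  OUT={b, c, d, f}
  B2:  IN={b, c, d}  OUT={b, c, f}
  B3:  IN={b, c, f}  OUT={c, f}
  B4:  IN={c, f}  OUT={}

Merge at B3: OUT[B3] = IN[B4] = {c, f}
Applying B3's transfer function to that OUT value gives IN[B3] (row B3 above).

Answer: {b, c, f}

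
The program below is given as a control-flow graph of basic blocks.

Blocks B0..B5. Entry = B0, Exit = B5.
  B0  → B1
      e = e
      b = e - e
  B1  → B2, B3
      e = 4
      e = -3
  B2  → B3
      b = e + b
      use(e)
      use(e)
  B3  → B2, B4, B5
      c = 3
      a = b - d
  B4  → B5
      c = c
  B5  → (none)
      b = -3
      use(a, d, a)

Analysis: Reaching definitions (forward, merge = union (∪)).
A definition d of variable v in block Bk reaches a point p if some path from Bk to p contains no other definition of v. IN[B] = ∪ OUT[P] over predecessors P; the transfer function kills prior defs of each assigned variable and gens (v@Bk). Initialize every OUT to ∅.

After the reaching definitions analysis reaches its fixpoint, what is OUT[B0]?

Answer: {b@B0, e@B0}

Derivation:
Converged values:
  B0:   IN={}   OUT={b@B0, e@B0}
  B1:   IN={b@B0, e@B0}   OUT={b@B0, e@B1}
  B2:   IN={a@B3, b@B0, b@B2, c@B3, e@B1}   OUT={a@B3, b@B2, c@B3, e@B1}
  B3:   IN={a@B3, b@B0, b@B2, c@B3, e@B1}   OUT={a@B3, b@B0, b@B2, c@B3, e@B1}
  B4:   IN={a@B3, b@B0, b@B2, c@B3, e@B1}   OUT={a@B3, b@B0, b@B2, c@B4, e@B1}
  B5:   IN={a@B3, b@B0, b@B2, c@B3, c@B4, e@B1}   OUT={a@B3, b@B5, c@B3, c@B4, e@B1}

B0 is the boundary node: IN[B0] = {}
Applying B0's transfer function to that IN value gives OUT[B0] (row B0 above).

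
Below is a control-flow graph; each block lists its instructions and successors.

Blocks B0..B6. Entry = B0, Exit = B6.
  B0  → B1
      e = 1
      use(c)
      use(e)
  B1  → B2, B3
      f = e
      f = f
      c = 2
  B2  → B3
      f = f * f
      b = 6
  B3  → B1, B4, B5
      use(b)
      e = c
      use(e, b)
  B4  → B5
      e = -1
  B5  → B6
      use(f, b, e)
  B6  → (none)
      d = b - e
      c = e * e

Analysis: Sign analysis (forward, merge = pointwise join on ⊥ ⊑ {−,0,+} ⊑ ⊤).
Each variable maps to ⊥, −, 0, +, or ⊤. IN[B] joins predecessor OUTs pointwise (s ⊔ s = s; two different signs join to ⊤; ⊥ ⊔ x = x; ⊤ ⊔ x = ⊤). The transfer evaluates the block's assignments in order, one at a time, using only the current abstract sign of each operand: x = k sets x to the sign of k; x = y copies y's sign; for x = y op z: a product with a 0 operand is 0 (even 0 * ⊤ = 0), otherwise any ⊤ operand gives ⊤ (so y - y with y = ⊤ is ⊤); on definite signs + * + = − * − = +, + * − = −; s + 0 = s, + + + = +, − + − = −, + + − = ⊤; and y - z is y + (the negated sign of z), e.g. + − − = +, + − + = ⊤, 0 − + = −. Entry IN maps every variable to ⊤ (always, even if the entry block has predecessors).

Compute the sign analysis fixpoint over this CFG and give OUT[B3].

Fixpoint table:
  B0: | IN=(all ⊤) | OUT={e:+; rest ⊤}
  B1: | IN={e:+; rest ⊤} | OUT={c:+, e:+, f:+; rest ⊤}
  B2: | IN={c:+, e:+, f:+; rest ⊤} | OUT={b:+, c:+, e:+, f:+; rest ⊤}
  B3: | IN={c:+, e:+, f:+; rest ⊤} | OUT={c:+, e:+, f:+; rest ⊤}
  B4: | IN={c:+, e:+, f:+; rest ⊤} | OUT={c:+, e:-, f:+; rest ⊤}
  B5: | IN={c:+, f:+; rest ⊤} | OUT={c:+, f:+; rest ⊤}
  B6: | IN={c:+, f:+; rest ⊤} | OUT={f:+; rest ⊤}

Merge at B3: IN[B3] = OUT[B1] ⊔ OUT[B2] = {a: ⊤, b: ⊤, c: +, d: ⊤, e: +, f: +}
Applying B3's transfer function to that IN value gives OUT[B3] (row B3 above).

Answer: {a: ⊤, b: ⊤, c: +, d: ⊤, e: +, f: +}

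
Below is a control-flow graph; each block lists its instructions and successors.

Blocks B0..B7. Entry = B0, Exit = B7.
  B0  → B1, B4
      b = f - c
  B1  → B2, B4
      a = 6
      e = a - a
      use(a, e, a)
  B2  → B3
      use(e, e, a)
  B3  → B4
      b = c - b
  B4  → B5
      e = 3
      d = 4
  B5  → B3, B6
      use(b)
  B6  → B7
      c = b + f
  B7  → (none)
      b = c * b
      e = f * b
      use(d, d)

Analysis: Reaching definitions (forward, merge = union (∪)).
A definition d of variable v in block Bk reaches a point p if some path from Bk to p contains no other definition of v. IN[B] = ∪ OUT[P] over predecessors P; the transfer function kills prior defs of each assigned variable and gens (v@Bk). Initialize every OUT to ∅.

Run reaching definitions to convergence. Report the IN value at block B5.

Answer: {a@B1, b@B0, b@B3, d@B4, e@B4}

Trace:
Fixpoint table:
  B0:  IN={}  OUT={b@B0}
  B1:  IN={b@B0}  OUT={a@B1, b@B0, e@B1}
  B2:  IN={a@B1, b@B0, e@B1}  OUT={a@B1, b@B0, e@B1}
  B3:  IN={a@B1, b@B0, b@B3, d@B4, e@B1, e@B4}  OUT={a@B1, b@B3, d@B4, e@B1, e@B4}
  B4:  IN={a@B1, b@B0, b@B3, d@B4, e@B1, e@B4}  OUT={a@B1, b@B0, b@B3, d@B4, e@B4}
  B5:  IN={a@B1, b@B0, b@B3, d@B4, e@B4}  OUT={a@B1, b@B0, b@B3, d@B4, e@B4}
  B6:  IN={a@B1, b@B0, b@B3, d@B4, e@B4}  OUT={a@B1, b@B0, b@B3, c@B6, d@B4, e@B4}
  B7:  IN={a@B1, b@B0, b@B3, c@B6, d@B4, e@B4}  OUT={a@B1, b@B7, c@B6, d@B4, e@B7}

Merge at B5: IN[B5] = OUT[B4] = {a@B1, b@B0, b@B3, d@B4, e@B4}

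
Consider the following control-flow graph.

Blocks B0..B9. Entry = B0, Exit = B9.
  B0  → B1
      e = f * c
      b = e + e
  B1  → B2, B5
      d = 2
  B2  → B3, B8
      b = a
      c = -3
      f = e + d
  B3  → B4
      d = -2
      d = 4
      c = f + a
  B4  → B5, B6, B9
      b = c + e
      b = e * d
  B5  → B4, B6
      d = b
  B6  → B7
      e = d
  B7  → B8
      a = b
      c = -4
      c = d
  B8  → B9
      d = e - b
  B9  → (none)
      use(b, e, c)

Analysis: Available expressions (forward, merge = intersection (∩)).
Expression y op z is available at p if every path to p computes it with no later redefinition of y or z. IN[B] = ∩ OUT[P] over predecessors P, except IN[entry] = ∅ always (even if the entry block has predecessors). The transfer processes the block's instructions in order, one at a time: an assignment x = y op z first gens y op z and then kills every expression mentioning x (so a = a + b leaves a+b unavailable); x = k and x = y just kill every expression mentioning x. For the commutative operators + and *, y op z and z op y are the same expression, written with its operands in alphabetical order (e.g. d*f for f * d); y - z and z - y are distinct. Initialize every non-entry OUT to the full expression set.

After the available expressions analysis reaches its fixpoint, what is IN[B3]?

Converged values:
  B0: | IN={} | OUT={c*f, e+e}
  B1: | IN={c*f, e+e} | OUT={c*f, e+e}
  B2: | IN={c*f, e+e} | OUT={d+e, e+e}
  B3: | IN={d+e, e+e} | OUT={a+f, e+e}
  B4: | IN={e+e} | OUT={c+e, d*e, e+e}
  B5: | IN={e+e} | OUT={e+e}
  B6: | IN={e+e} | OUT={}
  B7: | IN={} | OUT={}
  B8: | IN={} | OUT={e-b}
  B9: | IN={} | OUT={}

Merge at B3: IN[B3] = OUT[B2] = {d+e, e+e}

Answer: {d+e, e+e}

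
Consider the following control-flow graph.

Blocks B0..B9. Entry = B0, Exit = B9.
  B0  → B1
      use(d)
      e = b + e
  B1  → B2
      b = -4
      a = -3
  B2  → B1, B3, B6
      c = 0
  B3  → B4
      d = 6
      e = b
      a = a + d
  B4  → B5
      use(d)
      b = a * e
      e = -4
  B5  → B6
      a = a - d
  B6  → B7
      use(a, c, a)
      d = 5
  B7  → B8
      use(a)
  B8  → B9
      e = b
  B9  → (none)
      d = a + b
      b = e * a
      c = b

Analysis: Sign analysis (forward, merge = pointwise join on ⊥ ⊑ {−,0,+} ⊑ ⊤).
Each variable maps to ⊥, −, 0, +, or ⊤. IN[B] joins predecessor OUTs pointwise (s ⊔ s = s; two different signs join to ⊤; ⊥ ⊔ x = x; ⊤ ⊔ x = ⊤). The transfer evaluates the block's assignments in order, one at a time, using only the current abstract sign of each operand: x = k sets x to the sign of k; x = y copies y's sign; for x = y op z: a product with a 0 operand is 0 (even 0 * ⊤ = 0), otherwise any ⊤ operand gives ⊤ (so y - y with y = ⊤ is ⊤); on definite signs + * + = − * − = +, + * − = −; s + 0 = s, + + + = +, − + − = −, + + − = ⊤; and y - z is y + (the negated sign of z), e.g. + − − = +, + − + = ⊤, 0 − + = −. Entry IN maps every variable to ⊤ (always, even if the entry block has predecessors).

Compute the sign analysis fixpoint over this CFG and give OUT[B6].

Converged values:
  B0:   IN=(all ⊤)   OUT=(all ⊤)
  B1:   IN=(all ⊤)   OUT={a:-, b:-; rest ⊤}
  B2:   IN={a:-, b:-; rest ⊤}   OUT={a:-, b:-, c:0; rest ⊤}
  B3:   IN={a:-, b:-, c:0; rest ⊤}   OUT={b:-, c:0, d:+, e:-; rest ⊤}
  B4:   IN={b:-, c:0, d:+, e:-; rest ⊤}   OUT={c:0, d:+, e:-; rest ⊤}
  B5:   IN={c:0, d:+, e:-; rest ⊤}   OUT={c:0, d:+, e:-; rest ⊤}
  B6:   IN={c:0; rest ⊤}   OUT={c:0, d:+; rest ⊤}
  B7:   IN={c:0, d:+; rest ⊤}   OUT={c:0, d:+; rest ⊤}
  B8:   IN={c:0, d:+; rest ⊤}   OUT={c:0, d:+; rest ⊤}
  B9:   IN={c:0, d:+; rest ⊤}   OUT=(all ⊤)

Merge at B6: IN[B6] = OUT[B2] ⊔ OUT[B5] = {a: ⊤, b: ⊤, c: 0, d: ⊤, e: ⊤, f: ⊤}
Applying B6's transfer function to that IN value gives OUT[B6] (row B6 above).

Answer: {a: ⊤, b: ⊤, c: 0, d: +, e: ⊤, f: ⊤}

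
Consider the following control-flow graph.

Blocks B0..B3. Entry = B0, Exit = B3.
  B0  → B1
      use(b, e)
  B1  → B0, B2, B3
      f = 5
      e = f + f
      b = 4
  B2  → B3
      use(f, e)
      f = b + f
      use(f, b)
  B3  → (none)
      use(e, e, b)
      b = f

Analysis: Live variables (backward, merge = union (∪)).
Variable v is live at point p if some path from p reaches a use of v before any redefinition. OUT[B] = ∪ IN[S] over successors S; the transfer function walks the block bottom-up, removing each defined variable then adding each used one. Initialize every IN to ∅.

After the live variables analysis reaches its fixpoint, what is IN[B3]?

Per-block solution:
  B0: | IN={b, e} | OUT={}
  B1: | IN={} | OUT={b, e, f}
  B2: | IN={b, e, f} | OUT={b, e, f}
  B3: | IN={b, e, f} | OUT={}

B3 is the boundary node: OUT[B3] = {}
Applying B3's transfer function to that OUT value gives IN[B3] (row B3 above).

Answer: {b, e, f}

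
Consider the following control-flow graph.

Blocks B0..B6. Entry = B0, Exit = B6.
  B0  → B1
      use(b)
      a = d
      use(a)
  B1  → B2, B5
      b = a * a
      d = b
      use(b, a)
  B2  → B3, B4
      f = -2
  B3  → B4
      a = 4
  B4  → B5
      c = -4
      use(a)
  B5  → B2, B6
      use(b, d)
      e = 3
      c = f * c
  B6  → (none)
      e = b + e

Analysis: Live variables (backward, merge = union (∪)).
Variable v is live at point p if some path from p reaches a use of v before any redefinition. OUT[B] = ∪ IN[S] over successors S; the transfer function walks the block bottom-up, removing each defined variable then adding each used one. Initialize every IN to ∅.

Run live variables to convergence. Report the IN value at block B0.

Fixpoint table:
  B0: | IN={b, c, d, f} | OUT={a, c, f}
  B1: | IN={a, c, f} | OUT={a, b, c, d, f}
  B2: | IN={a, b, d} | OUT={a, b, d, f}
  B3: | IN={b, d, f} | OUT={a, b, d, f}
  B4: | IN={a, b, d, f} | OUT={a, b, c, d, f}
  B5: | IN={a, b, c, d, f} | OUT={a, b, d, e}
  B6: | IN={b, e} | OUT={}

Merge at B0: OUT[B0] = IN[B1] = {a, c, f}
Applying B0's transfer function to that OUT value gives IN[B0] (row B0 above).

Answer: {b, c, d, f}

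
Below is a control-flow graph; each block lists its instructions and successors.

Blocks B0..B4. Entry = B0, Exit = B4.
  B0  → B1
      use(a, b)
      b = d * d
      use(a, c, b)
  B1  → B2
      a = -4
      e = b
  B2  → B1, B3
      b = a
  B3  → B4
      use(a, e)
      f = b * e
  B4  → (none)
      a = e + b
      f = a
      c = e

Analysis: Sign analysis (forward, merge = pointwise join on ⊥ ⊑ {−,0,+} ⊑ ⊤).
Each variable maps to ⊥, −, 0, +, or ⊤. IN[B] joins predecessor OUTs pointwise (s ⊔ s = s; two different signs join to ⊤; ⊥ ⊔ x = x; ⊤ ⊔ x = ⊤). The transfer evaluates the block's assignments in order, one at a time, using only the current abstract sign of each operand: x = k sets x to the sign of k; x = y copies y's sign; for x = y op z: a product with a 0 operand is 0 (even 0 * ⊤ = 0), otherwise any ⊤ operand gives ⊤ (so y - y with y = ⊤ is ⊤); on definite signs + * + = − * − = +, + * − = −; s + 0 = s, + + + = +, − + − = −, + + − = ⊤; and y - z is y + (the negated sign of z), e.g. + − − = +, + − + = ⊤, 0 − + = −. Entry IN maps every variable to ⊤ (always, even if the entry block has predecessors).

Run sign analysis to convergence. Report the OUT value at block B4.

Per-block solution:
  B0:   IN=(all ⊤)   OUT=(all ⊤)
  B1:   IN=(all ⊤)   OUT={a:-; rest ⊤}
  B2:   IN={a:-; rest ⊤}   OUT={a:-, b:-; rest ⊤}
  B3:   IN={a:-, b:-; rest ⊤}   OUT={a:-, b:-; rest ⊤}
  B4:   IN={a:-, b:-; rest ⊤}   OUT={b:-; rest ⊤}

Merge at B4: IN[B4] = OUT[B3] = {a: -, b: -, c: ⊤, d: ⊤, e: ⊤, f: ⊤}
Applying B4's transfer function to that IN value gives OUT[B4] (row B4 above).

Answer: {a: ⊤, b: -, c: ⊤, d: ⊤, e: ⊤, f: ⊤}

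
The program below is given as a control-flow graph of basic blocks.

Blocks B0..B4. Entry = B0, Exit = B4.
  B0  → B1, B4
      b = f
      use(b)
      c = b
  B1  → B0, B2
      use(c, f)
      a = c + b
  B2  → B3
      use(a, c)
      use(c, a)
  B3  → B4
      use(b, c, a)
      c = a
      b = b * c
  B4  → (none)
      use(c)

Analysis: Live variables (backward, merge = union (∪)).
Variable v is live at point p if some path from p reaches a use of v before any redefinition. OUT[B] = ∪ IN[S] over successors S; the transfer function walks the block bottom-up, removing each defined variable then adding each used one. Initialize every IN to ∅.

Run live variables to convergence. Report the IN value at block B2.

Fixpoint table:
  B0:   IN={f}   OUT={b, c, f}
  B1:   IN={b, c, f}   OUT={a, b, c, f}
  B2:   IN={a, b, c}   OUT={a, b, c}
  B3:   IN={a, b, c}   OUT={c}
  B4:   IN={c}   OUT={}

Merge at B2: OUT[B2] = IN[B3] = {a, b, c}
Applying B2's transfer function to that OUT value gives IN[B2] (row B2 above).

Answer: {a, b, c}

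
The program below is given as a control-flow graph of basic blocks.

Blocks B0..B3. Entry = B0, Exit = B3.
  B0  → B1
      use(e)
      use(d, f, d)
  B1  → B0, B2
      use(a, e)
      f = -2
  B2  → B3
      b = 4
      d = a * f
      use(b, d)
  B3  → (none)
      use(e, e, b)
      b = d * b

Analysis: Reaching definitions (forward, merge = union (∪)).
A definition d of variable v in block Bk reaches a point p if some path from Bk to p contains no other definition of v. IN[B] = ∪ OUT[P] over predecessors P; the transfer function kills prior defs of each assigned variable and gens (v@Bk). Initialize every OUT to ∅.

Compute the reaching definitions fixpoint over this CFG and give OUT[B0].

Converged values:
  B0:   IN={f@B1}   OUT={f@B1}
  B1:   IN={f@B1}   OUT={f@B1}
  B2:   IN={f@B1}   OUT={b@B2, d@B2, f@B1}
  B3:   IN={b@B2, d@B2, f@B1}   OUT={b@B3, d@B2, f@B1}

Merge at B0 (entry node, so the boundary value {} is joined with the incoming edge(s)): IN[B0] = {} ⊔ OUT[B1] = {f@B1}
Applying B0's transfer function to that IN value gives OUT[B0] (row B0 above).

Answer: {f@B1}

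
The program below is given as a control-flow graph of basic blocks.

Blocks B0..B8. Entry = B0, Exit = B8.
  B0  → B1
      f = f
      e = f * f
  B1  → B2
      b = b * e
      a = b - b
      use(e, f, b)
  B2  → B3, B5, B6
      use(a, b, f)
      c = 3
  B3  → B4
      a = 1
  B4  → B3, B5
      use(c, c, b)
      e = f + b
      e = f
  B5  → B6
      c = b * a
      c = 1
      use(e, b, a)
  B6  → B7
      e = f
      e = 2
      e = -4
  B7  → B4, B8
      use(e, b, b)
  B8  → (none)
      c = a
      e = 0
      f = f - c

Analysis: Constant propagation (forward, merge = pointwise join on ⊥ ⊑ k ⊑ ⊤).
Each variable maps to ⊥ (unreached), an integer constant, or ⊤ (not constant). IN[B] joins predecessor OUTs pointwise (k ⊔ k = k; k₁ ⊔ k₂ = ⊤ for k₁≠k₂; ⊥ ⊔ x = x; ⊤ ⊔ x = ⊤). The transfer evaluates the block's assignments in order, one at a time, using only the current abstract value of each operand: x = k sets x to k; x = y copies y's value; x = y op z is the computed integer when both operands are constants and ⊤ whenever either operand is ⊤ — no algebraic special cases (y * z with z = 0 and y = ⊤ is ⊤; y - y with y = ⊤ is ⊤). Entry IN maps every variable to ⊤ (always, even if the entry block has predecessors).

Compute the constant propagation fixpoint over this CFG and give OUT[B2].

Per-block solution:
  B0:   IN=(all ⊤)   OUT=(all ⊤)
  B1:   IN=(all ⊤)   OUT=(all ⊤)
  B2:   IN=(all ⊤)   OUT={c:3; rest ⊤}
  B3:   IN=(all ⊤)   OUT={a:1; rest ⊤}
  B4:   IN=(all ⊤)   OUT=(all ⊤)
  B5:   IN=(all ⊤)   OUT={c:1; rest ⊤}
  B6:   IN=(all ⊤)   OUT={e:-4; rest ⊤}
  B7:   IN={e:-4; rest ⊤}   OUT={e:-4; rest ⊤}
  B8:   IN={e:-4; rest ⊤}   OUT={e:0; rest ⊤}

Merge at B2: IN[B2] = OUT[B1] = {a: ⊤, b: ⊤, c: ⊤, d: ⊤, e: ⊤, f: ⊤}
Applying B2's transfer function to that IN value gives OUT[B2] (row B2 above).

Answer: {a: ⊤, b: ⊤, c: 3, d: ⊤, e: ⊤, f: ⊤}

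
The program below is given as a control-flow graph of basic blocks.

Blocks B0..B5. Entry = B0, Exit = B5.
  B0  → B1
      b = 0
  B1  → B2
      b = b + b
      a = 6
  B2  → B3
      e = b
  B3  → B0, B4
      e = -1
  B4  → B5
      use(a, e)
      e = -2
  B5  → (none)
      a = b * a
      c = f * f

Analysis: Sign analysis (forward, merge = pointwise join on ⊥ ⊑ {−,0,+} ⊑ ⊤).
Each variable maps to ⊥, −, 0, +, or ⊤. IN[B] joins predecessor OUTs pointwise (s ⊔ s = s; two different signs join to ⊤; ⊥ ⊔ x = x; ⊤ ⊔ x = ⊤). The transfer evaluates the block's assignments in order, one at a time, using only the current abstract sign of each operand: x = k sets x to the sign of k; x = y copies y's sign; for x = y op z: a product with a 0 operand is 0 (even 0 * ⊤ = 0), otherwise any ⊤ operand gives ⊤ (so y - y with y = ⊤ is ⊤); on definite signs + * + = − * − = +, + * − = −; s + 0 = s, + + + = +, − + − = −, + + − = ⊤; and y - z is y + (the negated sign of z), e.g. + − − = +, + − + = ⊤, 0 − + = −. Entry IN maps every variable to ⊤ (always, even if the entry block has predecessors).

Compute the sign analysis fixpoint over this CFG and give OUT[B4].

Fixpoint table:
  B0: | IN=(all ⊤) | OUT={b:0; rest ⊤}
  B1: | IN={b:0; rest ⊤} | OUT={a:+, b:0; rest ⊤}
  B2: | IN={a:+, b:0; rest ⊤} | OUT={a:+, b:0, e:0; rest ⊤}
  B3: | IN={a:+, b:0, e:0; rest ⊤} | OUT={a:+, b:0, e:-; rest ⊤}
  B4: | IN={a:+, b:0, e:-; rest ⊤} | OUT={a:+, b:0, e:-; rest ⊤}
  B5: | IN={a:+, b:0, e:-; rest ⊤} | OUT={a:0, b:0, e:-; rest ⊤}

Merge at B4: IN[B4] = OUT[B3] = {a: +, b: 0, c: ⊤, d: ⊤, e: -, f: ⊤}
Applying B4's transfer function to that IN value gives OUT[B4] (row B4 above).

Answer: {a: +, b: 0, c: ⊤, d: ⊤, e: -, f: ⊤}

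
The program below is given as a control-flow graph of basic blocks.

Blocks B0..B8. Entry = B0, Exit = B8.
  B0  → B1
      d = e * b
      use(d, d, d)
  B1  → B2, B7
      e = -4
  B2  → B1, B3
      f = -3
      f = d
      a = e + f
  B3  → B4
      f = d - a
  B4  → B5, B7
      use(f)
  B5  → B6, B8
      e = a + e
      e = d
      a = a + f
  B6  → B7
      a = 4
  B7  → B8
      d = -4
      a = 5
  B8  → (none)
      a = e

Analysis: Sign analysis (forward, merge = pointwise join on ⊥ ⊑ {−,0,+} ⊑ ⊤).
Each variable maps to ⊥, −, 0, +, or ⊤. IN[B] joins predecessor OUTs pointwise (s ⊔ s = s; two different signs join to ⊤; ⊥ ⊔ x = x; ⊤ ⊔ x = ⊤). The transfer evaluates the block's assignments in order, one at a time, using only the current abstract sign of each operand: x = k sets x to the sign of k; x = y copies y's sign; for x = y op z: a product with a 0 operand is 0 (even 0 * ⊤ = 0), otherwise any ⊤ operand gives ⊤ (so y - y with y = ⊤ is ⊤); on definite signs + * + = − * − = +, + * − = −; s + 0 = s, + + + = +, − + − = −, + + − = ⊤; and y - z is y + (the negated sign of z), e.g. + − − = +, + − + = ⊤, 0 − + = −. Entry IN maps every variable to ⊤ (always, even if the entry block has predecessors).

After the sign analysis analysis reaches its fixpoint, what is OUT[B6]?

Converged values:
  B0:   IN=(all ⊤)   OUT=(all ⊤)
  B1:   IN=(all ⊤)   OUT={e:-; rest ⊤}
  B2:   IN={e:-; rest ⊤}   OUT={e:-; rest ⊤}
  B3:   IN={e:-; rest ⊤}   OUT={e:-; rest ⊤}
  B4:   IN={e:-; rest ⊤}   OUT={e:-; rest ⊤}
  B5:   IN={e:-; rest ⊤}   OUT=(all ⊤)
  B6:   IN=(all ⊤)   OUT={a:+; rest ⊤}
  B7:   IN=(all ⊤)   OUT={a:+, d:-; rest ⊤}
  B8:   IN=(all ⊤)   OUT=(all ⊤)

Merge at B6: IN[B6] = OUT[B5] = {a: ⊤, b: ⊤, c: ⊤, d: ⊤, e: ⊤, f: ⊤}
Applying B6's transfer function to that IN value gives OUT[B6] (row B6 above).

Answer: {a: +, b: ⊤, c: ⊤, d: ⊤, e: ⊤, f: ⊤}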